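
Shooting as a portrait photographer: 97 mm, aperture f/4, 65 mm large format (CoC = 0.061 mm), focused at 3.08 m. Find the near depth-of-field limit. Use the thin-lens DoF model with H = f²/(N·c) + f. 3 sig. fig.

Hyperfocal distance H = f²/(N·c) + f = 97²/(4 × 0.061) + 97 = 9409/0.244 + 97 ≈ 38658.5 mm ≈ 38.66 m.
Near limit Dn = s·(H − f)/(H + s − 2f) = 3080 × (38658.5 − 97) / (38658.5 + 3080 − 2 × 97) = 3080 × 38561.5 / 41544.5 ≈ 2858.8 mm ≈ 2.86 m.

2.86 m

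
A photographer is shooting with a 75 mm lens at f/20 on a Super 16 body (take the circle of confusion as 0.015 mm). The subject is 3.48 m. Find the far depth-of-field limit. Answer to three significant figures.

Hyperfocal distance H = f²/(N·c) + f = 75²/(20 × 0.015) + 75 = 5625/0.3 + 75 ≈ 18825.0 mm ≈ 18.82 m.
Far limit Df = s·(H − f)/(H − s) = 3480 × (18825.0 − 75) / (18825.0 − 3480) = 3480 × 18750.0 / 15345.0 ≈ 4252.2 mm ≈ 4.25 m.

4.25 m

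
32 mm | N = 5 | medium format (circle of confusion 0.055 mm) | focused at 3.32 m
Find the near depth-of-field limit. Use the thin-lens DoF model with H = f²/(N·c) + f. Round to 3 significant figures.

1.76 m

Hyperfocal distance H = f²/(N·c) + f = 32²/(5 × 0.055) + 32 = 1024/0.275 + 32 ≈ 3755.6 mm ≈ 3.756 m.
Near limit Dn = s·(H − f)/(H + s − 2f) = 3320 × (3755.6 − 32) / (3755.6 + 3320 − 2 × 32) = 3320 × 3723.6 / 7011.6 ≈ 1763.1 mm ≈ 1.76 m.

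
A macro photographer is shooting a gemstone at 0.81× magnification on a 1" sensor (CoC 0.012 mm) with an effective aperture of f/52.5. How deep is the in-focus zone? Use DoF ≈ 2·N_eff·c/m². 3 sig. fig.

At magnification m, DoF ≈ 2·N_eff·c/m² = 2 × 52.5 × 0.012 / 0.81² = 1.26 / 0.6561 ≈ 1.92 mm.

1.92 mm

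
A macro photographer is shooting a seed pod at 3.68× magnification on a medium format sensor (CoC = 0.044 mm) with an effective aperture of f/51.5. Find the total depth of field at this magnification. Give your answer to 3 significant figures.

0.335 mm

At magnification m, DoF ≈ 2·N_eff·c/m² = 2 × 51.5 × 0.044 / 3.68² = 4.532 / 13.54 ≈ 0.335 mm.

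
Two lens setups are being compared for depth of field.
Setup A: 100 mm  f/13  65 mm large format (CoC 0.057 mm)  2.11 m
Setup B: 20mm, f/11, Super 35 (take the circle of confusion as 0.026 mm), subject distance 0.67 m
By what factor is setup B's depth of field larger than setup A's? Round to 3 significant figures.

1.24

Setup A: H = 100²/(13×0.057) + 100 ≈ 13595.3 mm; DoF = Df − Dn = 2479.26 − 1836.47 ≈ 642.79 mm.
Setup B: H = 20²/(11×0.026) + 20 ≈ 1418.6 mm; DoF = Df − Dn = 1251.75 − 457.42 ≈ 794.33 mm.
Ratio = 794.33 / 642.79 ≈ 1.24.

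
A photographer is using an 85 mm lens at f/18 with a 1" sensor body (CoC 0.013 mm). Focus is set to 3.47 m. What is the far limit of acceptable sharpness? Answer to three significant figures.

3.90 m

Hyperfocal distance H = f²/(N·c) + f = 85²/(18 × 0.013) + 85 = 7225/0.234 + 85 ≈ 30961.1 mm ≈ 30.96 m.
Far limit Df = s·(H − f)/(H − s) = 3470 × (30961.1 − 85) / (30961.1 − 3470) = 3470 × 30876.1 / 27491.1 ≈ 3897.3 mm ≈ 3.90 m.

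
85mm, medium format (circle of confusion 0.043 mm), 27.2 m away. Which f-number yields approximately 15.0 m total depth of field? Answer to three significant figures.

f/1.60

Write h = H − f = f²/(N·c). The thin-lens limits are Dn = s·h/(h + (s−f)) and Df = s·h/(h − (s−f)), so DoF = Df − Dn = 2·s·(s−f)·h / (h² − (s−f)²).
That is a quadratic in h: DoF·h² − 2·s·(s−f)·h − DoF·(s−f)² = 0 ⇒ h = (s−f)·(s + √(s² + DoF²)) / DoF = 27115 × (27200 + √(27200² + 15000²)) / 15000 = 27115 × (27200 + 31061.9) / 15000 ≈ 105318 mm.
Then N = f²/(c·h) = 85² / (0.043 × 105318) = 7225 / 4528.7 ≈ 1.60.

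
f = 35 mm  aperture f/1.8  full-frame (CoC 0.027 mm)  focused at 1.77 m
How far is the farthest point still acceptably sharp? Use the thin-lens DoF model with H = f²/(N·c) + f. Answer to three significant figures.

1.90 m

Hyperfocal distance H = f²/(N·c) + f = 35²/(1.8 × 0.027) + 35 = 1225/0.0486 + 35 ≈ 25240.8 mm ≈ 25.24 m.
Far limit Df = s·(H − f)/(H − s) = 1770 × (25240.8 − 35) / (25240.8 − 1770) = 1770 × 25205.8 / 23470.8 ≈ 1900.8 mm ≈ 1.90 m.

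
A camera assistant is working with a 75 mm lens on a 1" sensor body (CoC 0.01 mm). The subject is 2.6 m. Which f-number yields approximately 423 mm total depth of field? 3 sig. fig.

f/18

Write h = H − f = f²/(N·c). The thin-lens limits are Dn = s·h/(h + (s−f)) and Df = s·h/(h − (s−f)), so DoF = Df − Dn = 2·s·(s−f)·h / (h² − (s−f)²).
That is a quadratic in h: DoF·h² − 2·s·(s−f)·h − DoF·(s−f)² = 0 ⇒ h = (s−f)·(s + √(s² + DoF²)) / DoF = 2525 × (2600 + √(2600² + 423²)) / 423 = 2525 × (2600 + 2634.18) / 423 ≈ 31244 mm.
Then N = f²/(c·h) = 75² / (0.01 × 31244) = 5625 / 312.44 ≈ 18.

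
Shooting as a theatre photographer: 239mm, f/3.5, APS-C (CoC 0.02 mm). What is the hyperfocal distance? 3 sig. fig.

Hyperfocal distance H = f²/(N·c) + f = 239²/(3.5 × 0.02) + 239 = 57121/0.07 + 239 ≈ 816253.3 mm ≈ 816 m.

816 m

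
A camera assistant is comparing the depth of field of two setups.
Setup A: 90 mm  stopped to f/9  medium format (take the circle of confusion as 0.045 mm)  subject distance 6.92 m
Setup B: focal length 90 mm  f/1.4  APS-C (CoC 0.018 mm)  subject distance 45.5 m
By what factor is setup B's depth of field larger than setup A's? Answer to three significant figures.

2.45

Setup A: H = 90²/(9×0.045) + 90 ≈ 20090.0 mm; DoF = Df − Dn = 10508.7 − 5158.4 ≈ 5350.3 mm.
Setup B: H = 90²/(1.4×0.018) + 90 ≈ 321518.6 mm; DoF = Df − Dn = 52986 − 39868 ≈ 13118 mm.
Ratio = 13118 / 5350.3 ≈ 2.45.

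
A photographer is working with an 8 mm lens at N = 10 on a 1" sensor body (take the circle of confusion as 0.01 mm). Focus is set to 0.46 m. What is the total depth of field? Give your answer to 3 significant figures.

1.30 m

Hyperfocal distance H = f²/(N·c) + f = 8²/(10 × 0.01) + 8 = 64/0.1 + 8 ≈ 648.0 mm ≈ 0.648 m.
Near limit Dn = s·(H − f)/(H + s − 2f) = 460 × (648.0 − 8) / (648.0 + 460 − 2 × 8) = 460 × 640.0 / 1092.0 ≈ 269.6 mm.
Far limit Df = s·(H − f)/(H − s) = 460 × (648.0 − 8) / (648.0 − 460) = 460 × 640.0 / 188.0 ≈ 1566.0 mm.
Depth of field = Df − Dn = 1566.0 − 269.6 ≈ 1296.4 mm ≈ 1.30 m.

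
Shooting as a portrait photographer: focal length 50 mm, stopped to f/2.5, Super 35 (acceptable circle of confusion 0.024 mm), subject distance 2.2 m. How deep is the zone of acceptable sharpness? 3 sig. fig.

228 mm

Hyperfocal distance H = f²/(N·c) + f = 50²/(2.5 × 0.024) + 50 = 2500/0.06 + 50 ≈ 41716.7 mm ≈ 41.72 m.
Near limit Dn = s·(H − f)/(H + s − 2f) = 2200 × (41716.7 − 50) / (41716.7 + 2200 − 2 × 50) = 2200 × 41666.7 / 43816.7 ≈ 2092.05 mm.
Far limit Df = s·(H − f)/(H − s) = 2200 × (41716.7 − 50) / (41716.7 − 2200) = 2200 × 41666.7 / 39516.7 ≈ 2319.70 mm.
Depth of field = Df − Dn = 2319.70 − 2092.05 ≈ 227.65 mm.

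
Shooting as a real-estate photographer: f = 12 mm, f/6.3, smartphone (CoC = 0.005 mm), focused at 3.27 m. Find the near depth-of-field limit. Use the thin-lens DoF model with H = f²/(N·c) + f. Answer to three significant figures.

Hyperfocal distance H = f²/(N·c) + f = 12²/(6.3 × 0.005) + 12 = 144/0.0315 + 12 ≈ 4583.4 mm ≈ 4.583 m.
Near limit Dn = s·(H − f)/(H + s − 2f) = 3270 × (4583.4 − 12) / (4583.4 + 3270 − 2 × 12) = 3270 × 4571.4 / 7829.4 ≈ 1909.3 mm ≈ 1.91 m.

1.91 m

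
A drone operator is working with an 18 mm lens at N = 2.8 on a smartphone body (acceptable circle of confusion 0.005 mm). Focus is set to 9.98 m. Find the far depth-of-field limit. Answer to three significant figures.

17.5 m

Hyperfocal distance H = f²/(N·c) + f = 18²/(2.8 × 0.005) + 18 = 324/0.014 + 18 ≈ 23160.9 mm ≈ 23.16 m.
Far limit Df = s·(H − f)/(H − s) = 9980 × (23160.9 − 18) / (23160.9 − 9980) = 9980 × 23142.9 / 13180.9 ≈ 17523 mm ≈ 17.5 m.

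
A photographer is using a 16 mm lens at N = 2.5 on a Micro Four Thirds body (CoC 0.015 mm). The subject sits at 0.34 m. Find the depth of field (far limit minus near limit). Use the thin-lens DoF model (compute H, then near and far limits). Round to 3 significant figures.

Hyperfocal distance H = f²/(N·c) + f = 16²/(2.5 × 0.015) + 16 = 256/0.0375 + 16 ≈ 6842.7 mm ≈ 6.843 m.
Near limit Dn = s·(H − f)/(H + s − 2f) = 340 × (6842.7 − 16) / (6842.7 + 340 − 2 × 16) = 340 × 6826.7 / 7150.7 ≈ 324.594 mm.
Far limit Df = s·(H − f)/(H − s) = 340 × (6842.7 − 16) / (6842.7 − 340) = 340 × 6826.7 / 6502.7 ≈ 356.941 mm.
Depth of field = Df − Dn = 356.941 − 324.594 ≈ 32.347 mm.

32.3 mm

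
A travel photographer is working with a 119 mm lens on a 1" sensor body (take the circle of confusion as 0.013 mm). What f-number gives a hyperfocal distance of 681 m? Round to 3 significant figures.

Rearrange H = f²/(N·c) + f for N: N = f² / ((H − f)·c).
N = 119² / ((681000 − 119) × 0.013) = 14161 / 8851 ≈ 1.60.

f/1.60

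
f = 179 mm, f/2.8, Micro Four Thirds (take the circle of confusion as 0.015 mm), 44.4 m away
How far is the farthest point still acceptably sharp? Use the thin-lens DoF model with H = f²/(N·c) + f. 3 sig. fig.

47.1 m

Hyperfocal distance H = f²/(N·c) + f = 179²/(2.8 × 0.015) + 179 = 32041/0.042 + 179 ≈ 763060.0 mm ≈ 763.1 m.
Far limit Df = s·(H − f)/(H − s) = 44400 × (763060.0 − 179) / (763060.0 − 44400) = 44400 × 762881.0 / 718660.0 ≈ 47132 mm ≈ 47.1 m.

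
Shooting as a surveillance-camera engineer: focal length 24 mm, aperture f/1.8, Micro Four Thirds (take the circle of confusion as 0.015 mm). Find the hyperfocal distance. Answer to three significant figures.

21.4 m

Hyperfocal distance H = f²/(N·c) + f = 24²/(1.8 × 0.015) + 24 = 576/0.027 + 24 ≈ 21357.3 mm ≈ 21.4 m.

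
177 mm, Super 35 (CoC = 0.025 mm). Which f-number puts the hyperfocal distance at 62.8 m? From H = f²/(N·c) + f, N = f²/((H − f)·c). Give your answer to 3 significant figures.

f/20

Rearrange H = f²/(N·c) + f for N: N = f² / ((H − f)·c).
N = 177² / ((62800 − 177) × 0.025) = 31329 / 1566 ≈ 20.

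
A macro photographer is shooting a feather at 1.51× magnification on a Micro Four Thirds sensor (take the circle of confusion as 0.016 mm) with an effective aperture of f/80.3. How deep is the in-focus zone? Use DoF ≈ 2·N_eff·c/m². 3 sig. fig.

1.13 mm

At magnification m, DoF ≈ 2·N_eff·c/m² = 2 × 80.3 × 0.016 / 1.51² = 2.57 / 2.28 ≈ 1.13 mm.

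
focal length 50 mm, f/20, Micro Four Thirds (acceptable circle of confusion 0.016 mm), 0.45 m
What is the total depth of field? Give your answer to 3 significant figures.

46.2 mm

Hyperfocal distance H = f²/(N·c) + f = 50²/(20 × 0.016) + 50 = 2500/0.32 + 50 ≈ 7862.5 mm ≈ 7.862 m.
Near limit Dn = s·(H − f)/(H + s − 2f) = 450 × (7862.5 − 50) / (7862.5 + 450 − 2 × 50) = 450 × 7812.5 / 8212.5 ≈ 428.082 mm.
Far limit Df = s·(H − f)/(H − s) = 450 × (7862.5 − 50) / (7862.5 − 450) = 450 × 7812.5 / 7412.5 ≈ 474.283 mm.
Depth of field = Df − Dn = 474.283 − 428.082 ≈ 46.201 mm.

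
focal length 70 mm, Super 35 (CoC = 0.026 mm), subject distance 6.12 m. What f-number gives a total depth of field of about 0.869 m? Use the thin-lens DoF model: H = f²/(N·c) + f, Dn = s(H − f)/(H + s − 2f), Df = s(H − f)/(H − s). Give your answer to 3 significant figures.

f/2.20

Write h = H − f = f²/(N·c). The thin-lens limits are Dn = s·h/(h + (s−f)) and Df = s·h/(h − (s−f)), so DoF = Df − Dn = 2·s·(s−f)·h / (h² − (s−f)²).
That is a quadratic in h: DoF·h² − 2·s·(s−f)·h − DoF·(s−f)² = 0 ⇒ h = (s−f)·(s + √(s² + DoF²)) / DoF = 6050 × (6120 + √(6120² + 869²)) / 869 = 6050 × (6120 + 6181.39) / 869 ≈ 85643 mm.
Then N = f²/(c·h) = 70² / (0.026 × 85643) = 4900 / 2226.7 ≈ 2.20.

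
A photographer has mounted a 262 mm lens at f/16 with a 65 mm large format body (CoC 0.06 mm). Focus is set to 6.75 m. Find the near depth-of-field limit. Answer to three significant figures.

Hyperfocal distance H = f²/(N·c) + f = 262²/(16 × 0.06) + 262 = 68644/0.96 + 262 ≈ 71766.2 mm ≈ 71.77 m.
Near limit Dn = s·(H − f)/(H + s − 2f) = 6750 × (71766.2 − 262) / (71766.2 + 6750 − 2 × 262) = 6750 × 71504.2 / 77992.2 ≈ 6188.5 mm ≈ 6.19 m.

6.19 m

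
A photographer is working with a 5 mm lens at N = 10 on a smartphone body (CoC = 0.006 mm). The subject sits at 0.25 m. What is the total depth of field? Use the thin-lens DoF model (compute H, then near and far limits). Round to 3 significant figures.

Hyperfocal distance H = f²/(N·c) + f = 5²/(10 × 0.006) + 5 = 25/0.06 + 5 ≈ 421.7 mm ≈ 0.422 m.
Near limit Dn = s·(H − f)/(H + s − 2f) = 250 × (421.7 − 5) / (421.7 + 250 − 2 × 5) = 250 × 416.7 / 661.7 ≈ 157.43 mm.
Far limit Df = s·(H − f)/(H − s) = 250 × (421.7 − 5) / (421.7 − 250) = 250 × 416.7 / 171.7 ≈ 606.80 mm.
Depth of field = Df − Dn = 606.80 − 157.43 ≈ 449.37 mm.

449 mm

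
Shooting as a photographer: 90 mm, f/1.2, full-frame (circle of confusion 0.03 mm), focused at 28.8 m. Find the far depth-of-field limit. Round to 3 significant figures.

33.0 m

Hyperfocal distance H = f²/(N·c) + f = 90²/(1.2 × 0.03) + 90 = 8100/0.036 + 90 ≈ 225090.0 mm ≈ 225.1 m.
Far limit Df = s·(H − f)/(H − s) = 28800 × (225090.0 − 90) / (225090.0 − 28800) = 28800 × 225000.0 / 196290.0 ≈ 33012 mm ≈ 33.0 m.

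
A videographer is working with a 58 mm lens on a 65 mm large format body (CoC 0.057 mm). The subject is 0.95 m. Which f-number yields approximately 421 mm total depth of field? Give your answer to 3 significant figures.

f/14

Write h = H − f = f²/(N·c). The thin-lens limits are Dn = s·h/(h + (s−f)) and Df = s·h/(h − (s−f)), so DoF = Df − Dn = 2·s·(s−f)·h / (h² − (s−f)²).
That is a quadratic in h: DoF·h² − 2·s·(s−f)·h − DoF·(s−f)² = 0 ⇒ h = (s−f)·(s + √(s² + DoF²)) / DoF = 892 × (950 + √(950² + 421²)) / 421 = 892 × (950 + 1039.11) / 421 ≈ 4214.4 mm.
Then N = f²/(c·h) = 58² / (0.057 × 4214.4) = 3364 / 240.22 ≈ 14.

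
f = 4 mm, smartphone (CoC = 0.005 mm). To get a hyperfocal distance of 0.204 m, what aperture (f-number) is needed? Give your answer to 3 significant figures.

f/16

Rearrange H = f²/(N·c) + f for N: N = f² / ((H − f)·c).
N = 4² / ((204 − 4) × 0.005) = 16 / 1.000 ≈ 16.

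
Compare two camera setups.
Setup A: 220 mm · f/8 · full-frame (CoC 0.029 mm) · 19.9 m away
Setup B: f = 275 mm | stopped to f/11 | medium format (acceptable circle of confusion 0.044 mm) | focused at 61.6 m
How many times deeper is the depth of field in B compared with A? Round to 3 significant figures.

Setup A: H = 220²/(8×0.029) + 220 ≈ 208840.7 mm; DoF = Df − Dn = 21972.8 − 18184.6 ≈ 3788.2 mm.
Setup B: H = 275²/(11×0.044) + 275 ≈ 156525.0 mm; DoF = Df − Dn = 101396 − 44238 ≈ 57158 mm.
Ratio = 57158 / 3788.2 ≈ 15.1.

15.1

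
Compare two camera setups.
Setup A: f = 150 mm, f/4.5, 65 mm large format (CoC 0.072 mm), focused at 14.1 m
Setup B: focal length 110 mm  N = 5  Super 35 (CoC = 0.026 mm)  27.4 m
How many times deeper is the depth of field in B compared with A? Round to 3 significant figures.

Setup A: H = 150²/(4.5×0.072) + 150 ≈ 69594.4 mm; DoF = Df − Dn = 17644.4 − 11741.4 ≈ 5903.0 mm.
Setup B: H = 110²/(5×0.026) + 110 ≈ 93186.9 mm; DoF = Df − Dn = 38766 − 21188 ≈ 17578 mm.
Ratio = 17578 / 5903.0 ≈ 2.98.

2.98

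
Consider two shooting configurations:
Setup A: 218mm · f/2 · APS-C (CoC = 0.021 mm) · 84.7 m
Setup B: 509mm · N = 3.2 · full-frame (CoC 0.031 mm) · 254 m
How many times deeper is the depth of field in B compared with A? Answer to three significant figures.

Setup A: H = 218²/(2×0.021) + 218 ≈ 1131741.8 mm; DoF = Df − Dn = 91534 − 78815 ≈ 12719 mm.
Setup B: H = 509²/(3.2×0.031) + 509 ≈ 2612212.6 mm; DoF = Df − Dn = 281303 − 231528 ≈ 49775 mm.
Ratio = 49775 / 12719 ≈ 3.91.

3.91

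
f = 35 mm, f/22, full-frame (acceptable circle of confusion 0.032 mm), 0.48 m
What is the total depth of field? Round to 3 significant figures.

263 mm

Hyperfocal distance H = f²/(N·c) + f = 35²/(22 × 0.032) + 35 = 1225/0.704 + 35 ≈ 1775.1 mm ≈ 1.775 m.
Near limit Dn = s·(H − f)/(H + s − 2f) = 480 × (1775.1 − 35) / (1775.1 + 480 − 2 × 35) = 480 × 1740.1 / 2185.1 ≈ 382.25 mm.
Far limit Df = s·(H − f)/(H − s) = 480 × (1775.1 − 35) / (1775.1 − 480) = 480 × 1740.1 / 1295.1 ≈ 644.93 mm.
Depth of field = Df − Dn = 644.93 − 382.25 ≈ 262.68 mm.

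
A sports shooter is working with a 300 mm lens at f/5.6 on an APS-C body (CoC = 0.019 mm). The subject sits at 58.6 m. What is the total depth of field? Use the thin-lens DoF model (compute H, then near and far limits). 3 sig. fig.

Hyperfocal distance H = f²/(N·c) + f = 300²/(5.6 × 0.019) + 300 = 90000/0.1064 + 300 ≈ 846164.7 mm ≈ 846.2 m.
Near limit Dn = s·(H − f)/(H + s − 2f) = 58600 × (846164.7 − 300) / (846164.7 + 58600 − 2 × 300) = 58600 × 845864.7 / 904164.7 ≈ 54821.5 mm.
Far limit Df = s·(H − f)/(H − s) = 58600 × (846164.7 − 300) / (846164.7 − 58600) = 58600 × 845864.7 / 787564.7 ≈ 62937.9 mm.
Depth of field = Df − Dn = 62937.9 − 54821.5 ≈ 8116.4 mm ≈ 8.12 m.

8.12 m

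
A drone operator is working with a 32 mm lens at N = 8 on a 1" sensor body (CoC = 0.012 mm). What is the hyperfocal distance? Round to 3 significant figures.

10.7 m

Hyperfocal distance H = f²/(N·c) + f = 32²/(8 × 0.012) + 32 = 1024/0.096 + 32 ≈ 10698.7 mm ≈ 10.7 m.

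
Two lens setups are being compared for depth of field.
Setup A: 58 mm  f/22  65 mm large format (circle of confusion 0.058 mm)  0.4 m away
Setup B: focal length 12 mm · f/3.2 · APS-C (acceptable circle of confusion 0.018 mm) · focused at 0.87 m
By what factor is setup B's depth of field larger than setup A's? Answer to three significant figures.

Setup A: H = 58²/(22×0.058) + 58 ≈ 2694.4 mm; DoF = Df − Dn = 459.62 − 354.07 ≈ 105.55 mm.
Setup B: H = 12²/(3.2×0.018) + 12 ≈ 2512.0 mm; DoF = Df − Dn = 1324.60 − 647.71 ≈ 676.89 mm.
Ratio = 676.89 / 105.55 ≈ 6.41.

6.41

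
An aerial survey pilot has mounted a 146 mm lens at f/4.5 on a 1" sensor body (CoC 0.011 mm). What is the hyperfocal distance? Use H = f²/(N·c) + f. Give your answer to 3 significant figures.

Hyperfocal distance H = f²/(N·c) + f = 146²/(4.5 × 0.011) + 146 = 21316/0.0495 + 146 ≈ 430772.3 mm ≈ 431 m.

431 m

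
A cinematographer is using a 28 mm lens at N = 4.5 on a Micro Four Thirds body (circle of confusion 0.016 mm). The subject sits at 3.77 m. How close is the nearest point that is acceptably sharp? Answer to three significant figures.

2.81 m

Hyperfocal distance H = f²/(N·c) + f = 28²/(4.5 × 0.016) + 28 = 784/0.072 + 28 ≈ 10916.9 mm ≈ 10.92 m.
Near limit Dn = s·(H − f)/(H + s − 2f) = 3770 × (10916.9 − 28) / (10916.9 + 3770 − 2 × 28) = 3770 × 10888.9 / 14630.9 ≈ 2805.8 mm ≈ 2.81 m.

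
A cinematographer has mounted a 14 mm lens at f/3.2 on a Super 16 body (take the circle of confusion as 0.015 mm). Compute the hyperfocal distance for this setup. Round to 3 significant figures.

4.10 m

Hyperfocal distance H = f²/(N·c) + f = 14²/(3.2 × 0.015) + 14 = 196/0.048 + 14 ≈ 4097.3 mm ≈ 4.10 m.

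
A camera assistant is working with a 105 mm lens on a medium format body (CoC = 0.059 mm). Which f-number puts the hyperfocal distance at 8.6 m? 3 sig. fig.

f/22

Rearrange H = f²/(N·c) + f for N: N = f² / ((H − f)·c).
N = 105² / ((8600 − 105) × 0.059) = 11025 / 501.2 ≈ 22.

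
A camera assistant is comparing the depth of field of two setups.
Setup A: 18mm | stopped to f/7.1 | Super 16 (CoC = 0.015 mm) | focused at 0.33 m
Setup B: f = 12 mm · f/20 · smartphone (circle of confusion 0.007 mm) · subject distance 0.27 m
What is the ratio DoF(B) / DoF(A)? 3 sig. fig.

Setup A: H = 18²/(7.1×0.015) + 18 ≈ 3060.3 mm; DoF = Df − Dn = 367.711 − 299.305 ≈ 68.406 mm.
Setup B: H = 12²/(20×0.007) + 12 ≈ 1040.6 mm; DoF = Df − Dn = 360.40 − 215.86 ≈ 144.54 mm.
Ratio = 144.54 / 68.406 ≈ 2.11.

2.11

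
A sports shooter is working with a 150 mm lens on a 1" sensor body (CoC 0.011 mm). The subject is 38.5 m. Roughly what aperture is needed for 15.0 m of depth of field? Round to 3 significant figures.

Write h = H − f = f²/(N·c). The thin-lens limits are Dn = s·h/(h + (s−f)) and Df = s·h/(h − (s−f)), so DoF = Df − Dn = 2·s·(s−f)·h / (h² − (s−f)²).
That is a quadratic in h: DoF·h² − 2·s·(s−f)·h − DoF·(s−f)² = 0 ⇒ h = (s−f)·(s + √(s² + DoF²)) / DoF = 38350 × (38500 + √(38500² + 15000²)) / 15000 = 38350 × (38500 + 41318.9) / 15000 ≈ 204070 mm.
Then N = f²/(c·h) = 150² / (0.011 × 204070) = 22500 / 2244.8 ≈ 10.

f/10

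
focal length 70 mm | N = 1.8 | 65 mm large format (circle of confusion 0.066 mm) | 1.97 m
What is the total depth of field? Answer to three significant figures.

Hyperfocal distance H = f²/(N·c) + f = 70²/(1.8 × 0.066) + 70 = 4900/0.1188 + 70 ≈ 41315.8 mm ≈ 41.32 m.
Near limit Dn = s·(H − f)/(H + s − 2f) = 1970 × (41315.8 − 70) / (41315.8 + 1970 − 2 × 70) = 1970 × 41245.8 / 43145.8 ≈ 1883.25 mm.
Far limit Df = s·(H − f)/(H − s) = 1970 × (41315.8 − 70) / (41315.8 − 1970) = 1970 × 41245.8 / 39345.8 ≈ 2065.13 mm.
Depth of field = Df − Dn = 2065.13 − 1883.25 ≈ 181.88 mm.

182 mm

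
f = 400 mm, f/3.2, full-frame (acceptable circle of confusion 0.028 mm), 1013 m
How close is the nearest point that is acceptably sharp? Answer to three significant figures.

Hyperfocal distance H = f²/(N·c) + f = 400²/(3.2 × 0.028) + 400 = 160000/0.0896 + 400 ≈ 1786114.3 mm ≈ 1786 m.
Near limit Dn = s·(H − f)/(H + s − 2f) = 1013000 × (1786114.3 − 400) / (1786114.3 + 1013000 − 2 × 400) = 1013000 × 1785714.3 / 2798314.3 ≈ 646435 mm ≈ 646 m.

646 m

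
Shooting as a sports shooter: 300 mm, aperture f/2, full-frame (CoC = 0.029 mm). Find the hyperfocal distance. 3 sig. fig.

1550 m

Hyperfocal distance H = f²/(N·c) + f = 300²/(2 × 0.029) + 300 = 90000/0.058 + 300 ≈ 1552024.1 mm ≈ 1550 m.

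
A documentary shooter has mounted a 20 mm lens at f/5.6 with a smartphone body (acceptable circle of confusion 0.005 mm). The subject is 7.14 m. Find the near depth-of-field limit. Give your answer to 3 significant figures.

4.77 m

Hyperfocal distance H = f²/(N·c) + f = 20²/(5.6 × 0.005) + 20 = 400/0.028 + 20 ≈ 14305.7 mm ≈ 14.31 m.
Near limit Dn = s·(H − f)/(H + s − 2f) = 7140 × (14305.7 − 20) / (14305.7 + 7140 − 2 × 20) = 7140 × 14285.7 / 21405.7 ≈ 4765.1 mm ≈ 4.77 m.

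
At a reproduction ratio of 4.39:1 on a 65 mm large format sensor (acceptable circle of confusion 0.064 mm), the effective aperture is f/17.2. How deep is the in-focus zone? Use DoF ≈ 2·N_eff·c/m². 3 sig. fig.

0.114 mm

At magnification m, DoF ≈ 2·N_eff·c/m² = 2 × 17.2 × 0.064 / 4.39² = 2.202 / 19.27 ≈ 0.114 mm.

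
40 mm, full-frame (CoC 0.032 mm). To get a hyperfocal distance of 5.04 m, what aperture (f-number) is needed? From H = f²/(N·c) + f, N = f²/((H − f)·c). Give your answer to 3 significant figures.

Rearrange H = f²/(N·c) + f for N: N = f² / ((H − f)·c).
N = 40² / ((5040 − 40) × 0.032) = 1600 / 160.0 ≈ 10.

f/10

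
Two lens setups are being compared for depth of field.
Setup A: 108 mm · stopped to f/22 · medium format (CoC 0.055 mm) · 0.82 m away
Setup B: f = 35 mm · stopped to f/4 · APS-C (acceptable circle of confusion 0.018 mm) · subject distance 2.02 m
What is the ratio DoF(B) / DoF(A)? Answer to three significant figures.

Setup A: H = 108²/(22×0.055) + 108 ≈ 9747.7 mm; DoF = Df − Dn = 885.40 − 763.60 ≈ 121.80 mm.
Setup B: H = 35²/(4×0.018) + 35 ≈ 17048.9 mm; DoF = Df − Dn = 2286.80 − 1808.95 ≈ 477.85 mm.
Ratio = 477.85 / 121.80 ≈ 3.92.

3.92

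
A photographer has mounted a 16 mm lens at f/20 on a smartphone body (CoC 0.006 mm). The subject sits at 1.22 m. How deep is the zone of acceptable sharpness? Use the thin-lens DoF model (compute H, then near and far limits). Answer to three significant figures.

Hyperfocal distance H = f²/(N·c) + f = 16²/(20 × 0.006) + 16 = 256/0.12 + 16 ≈ 2149.3 mm ≈ 2.149 m.
Near limit Dn = s·(H − f)/(H + s − 2f) = 1220 × (2149.3 − 16) / (2149.3 + 1220 − 2 × 16) = 1220 × 2133.3 / 3337.3 ≈ 779.9 mm.
Far limit Df = s·(H − f)/(H − s) = 1220 × (2149.3 − 16) / (2149.3 − 1220) = 1220 × 2133.3 / 929.3 ≈ 2800.6 mm.
Depth of field = Df − Dn = 2800.6 − 779.9 ≈ 2020.7 mm ≈ 2.02 m.

2.02 m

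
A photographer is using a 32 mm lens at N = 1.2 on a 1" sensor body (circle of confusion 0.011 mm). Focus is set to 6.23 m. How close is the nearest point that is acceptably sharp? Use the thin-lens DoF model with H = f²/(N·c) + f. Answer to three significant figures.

Hyperfocal distance H = f²/(N·c) + f = 32²/(1.2 × 0.011) + 32 = 1024/0.0132 + 32 ≈ 77607.8 mm ≈ 77.61 m.
Near limit Dn = s·(H − f)/(H + s − 2f) = 6230 × (77607.8 − 32) / (77607.8 + 6230 − 2 × 32) = 6230 × 77575.8 / 83773.8 ≈ 5769.1 mm ≈ 5.77 m.

5.77 m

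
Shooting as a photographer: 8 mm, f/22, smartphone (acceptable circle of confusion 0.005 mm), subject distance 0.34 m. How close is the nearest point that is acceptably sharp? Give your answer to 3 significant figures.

Hyperfocal distance H = f²/(N·c) + f = 8²/(22 × 0.005) + 8 = 64/0.11 + 8 ≈ 589.8 mm ≈ 0.590 m.
Near limit Dn = s·(H − f)/(H + s − 2f) = 340 × (589.8 − 8) / (589.8 + 340 − 2 × 8) = 340 × 581.8 / 913.8 ≈ 216.47 mm.

216 mm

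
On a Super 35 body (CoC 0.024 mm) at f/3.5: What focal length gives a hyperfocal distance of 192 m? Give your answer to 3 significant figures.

From H = f²/(N·c) + f, with f ≪ H: f ≈ √(H·N·c) = √(192000 × 3.5 × 0.024) = √16128 ≈ 127.0 mm.
The +f correction barely moves this — solving exactly, f² + N·c·f − N·c·H = 0 ⇒ f = (−N·c + √((N·c)² + 4·N·c·H))/2 = (−0.084 + √64512)/2 ≈ 126.95 mm, so f ≈ 127 mm.

127 mm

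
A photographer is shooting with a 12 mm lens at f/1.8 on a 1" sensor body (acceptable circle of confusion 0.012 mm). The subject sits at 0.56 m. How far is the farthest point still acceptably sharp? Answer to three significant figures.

0.610 m

Hyperfocal distance H = f²/(N·c) + f = 12²/(1.8 × 0.012) + 12 = 144/0.0216 + 12 ≈ 6678.7 mm ≈ 6.679 m.
Far limit Df = s·(H − f)/(H − s) = 560 × (6678.7 − 12) / (6678.7 − 560) = 560 × 6666.7 / 6118.7 ≈ 610.15 mm ≈ 0.610 m.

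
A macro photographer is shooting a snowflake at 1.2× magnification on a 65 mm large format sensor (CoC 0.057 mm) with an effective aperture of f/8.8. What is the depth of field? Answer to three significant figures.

0.697 mm

At magnification m, DoF ≈ 2·N_eff·c/m² = 2 × 8.8 × 0.057 / 1.2² = 1.003 / 1.44 ≈ 0.697 mm.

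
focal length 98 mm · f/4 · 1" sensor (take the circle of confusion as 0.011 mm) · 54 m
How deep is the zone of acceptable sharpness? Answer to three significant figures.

28.4 m

Hyperfocal distance H = f²/(N·c) + f = 98²/(4 × 0.011) + 98 = 9604/0.044 + 98 ≈ 218370.7 mm ≈ 218.4 m.
Near limit Dn = s·(H − f)/(H + s − 2f) = 54000 × (218370.7 − 98) / (218370.7 + 54000 − 2 × 98) = 54000 × 218272.7 / 272174.7 ≈ 43306 mm.
Far limit Df = s·(H − f)/(H − s) = 54000 × (218370.7 − 98) / (218370.7 − 54000) = 54000 × 218272.7 / 164370.7 ≈ 71708 mm.
Depth of field = Df − Dn = 71708 − 43306 ≈ 28402 mm ≈ 28.4 m.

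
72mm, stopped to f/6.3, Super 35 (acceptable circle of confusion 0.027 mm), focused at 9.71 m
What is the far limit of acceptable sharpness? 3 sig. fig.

Hyperfocal distance H = f²/(N·c) + f = 72²/(6.3 × 0.027) + 72 = 5184/0.1701 + 72 ≈ 30548.2 mm ≈ 30.55 m.
Far limit Df = s·(H − f)/(H − s) = 9710 × (30548.2 − 72) / (30548.2 − 9710) = 9710 × 30476.2 / 20838.2 ≈ 14201 mm ≈ 14.2 m.

14.2 m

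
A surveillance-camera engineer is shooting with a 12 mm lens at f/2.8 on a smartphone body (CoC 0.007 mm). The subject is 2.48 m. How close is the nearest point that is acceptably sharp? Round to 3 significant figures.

1.86 m

Hyperfocal distance H = f²/(N·c) + f = 12²/(2.8 × 0.007) + 12 = 144/0.0196 + 12 ≈ 7358.9 mm ≈ 7.359 m.
Near limit Dn = s·(H − f)/(H + s − 2f) = 2480 × (7358.9 − 12) / (7358.9 + 2480 − 2 × 12) = 2480 × 7346.9 / 9814.9 ≈ 1856.4 mm ≈ 1.86 m.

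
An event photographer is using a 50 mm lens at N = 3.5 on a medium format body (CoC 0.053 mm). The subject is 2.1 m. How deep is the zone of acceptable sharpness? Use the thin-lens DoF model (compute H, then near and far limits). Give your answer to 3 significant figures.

Hyperfocal distance H = f²/(N·c) + f = 50²/(3.5 × 0.053) + 50 = 2500/0.1855 + 50 ≈ 13527.1 mm ≈ 13.53 m.
Near limit Dn = s·(H − f)/(H + s − 2f) = 2100 × (13527.1 − 50) / (13527.1 + 2100 − 2 × 50) = 2100 × 13477.1 / 15527.1 ≈ 1822.74 mm.
Far limit Df = s·(H − f)/(H − s) = 2100 × (13527.1 − 50) / (13527.1 − 2100) = 2100 × 13477.1 / 11427.1 ≈ 2476.74 mm.
Depth of field = Df − Dn = 2476.74 − 1822.74 ≈ 654.00 mm ≈ 0.654 m.

0.654 m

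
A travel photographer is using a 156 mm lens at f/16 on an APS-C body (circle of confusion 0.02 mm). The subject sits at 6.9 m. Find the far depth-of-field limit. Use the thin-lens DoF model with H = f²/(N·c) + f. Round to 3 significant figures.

7.57 m

Hyperfocal distance H = f²/(N·c) + f = 156²/(16 × 0.02) + 156 = 24336/0.32 + 156 ≈ 76206.0 mm ≈ 76.21 m.
Far limit Df = s·(H − f)/(H − s) = 6900 × (76206.0 − 156) / (76206.0 − 6900) = 6900 × 76050.0 / 69306.0 ≈ 7571.4 mm ≈ 7.57 m.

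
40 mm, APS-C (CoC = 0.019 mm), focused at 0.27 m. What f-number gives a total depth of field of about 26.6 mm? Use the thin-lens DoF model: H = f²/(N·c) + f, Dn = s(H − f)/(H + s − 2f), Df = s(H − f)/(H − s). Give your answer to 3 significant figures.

f/18

Write h = H − f = f²/(N·c). The thin-lens limits are Dn = s·h/(h + (s−f)) and Df = s·h/(h − (s−f)), so DoF = Df − Dn = 2·s·(s−f)·h / (h² − (s−f)²).
That is a quadratic in h: DoF·h² − 2·s·(s−f)·h − DoF·(s−f)² = 0 ⇒ h = (s−f)·(s + √(s² + DoF²)) / DoF = 230 × (270 + √(270² + 26.6²)) / 26.6 = 230 × (270 + 271.307) / 26.6 ≈ 4680.5 mm.
Then N = f²/(c·h) = 40² / (0.019 × 4680.5) = 1600 / 88.929 ≈ 18.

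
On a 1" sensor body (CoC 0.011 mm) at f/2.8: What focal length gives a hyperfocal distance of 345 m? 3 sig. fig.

From H = f²/(N·c) + f, with f ≪ H: f ≈ √(H·N·c) = √(345000 × 2.8 × 0.011) = √10626 ≈ 103.1 mm.
The +f correction barely moves this — solving exactly, f² + N·c·f − N·c·H = 0 ⇒ f = (−N·c + √((N·c)² + 4·N·c·H))/2 = (−0.0308 + √42504)/2 ≈ 103.07 mm, so f ≈ 103 mm.

103 mm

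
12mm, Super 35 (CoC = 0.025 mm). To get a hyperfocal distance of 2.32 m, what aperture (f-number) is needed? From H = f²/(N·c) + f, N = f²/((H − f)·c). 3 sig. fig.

f/2.50

Rearrange H = f²/(N·c) + f for N: N = f² / ((H − f)·c).
N = 12² / ((2320 − 12) × 0.025) = 144 / 57.70 ≈ 2.50.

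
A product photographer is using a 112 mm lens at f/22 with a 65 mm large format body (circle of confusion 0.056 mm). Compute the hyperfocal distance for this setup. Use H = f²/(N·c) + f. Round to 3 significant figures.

10.3 m

Hyperfocal distance H = f²/(N·c) + f = 112²/(22 × 0.056) + 112 = 12544/1.232 + 112 ≈ 10293.8 mm ≈ 10.3 m.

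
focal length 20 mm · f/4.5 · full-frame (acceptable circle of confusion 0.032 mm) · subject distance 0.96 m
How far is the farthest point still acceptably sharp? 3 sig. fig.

Hyperfocal distance H = f²/(N·c) + f = 20²/(4.5 × 0.032) + 20 = 400/0.144 + 20 ≈ 2797.8 mm ≈ 2.798 m.
Far limit Df = s·(H − f)/(H − s) = 960 × (2797.8 − 20) / (2797.8 − 960) = 960 × 2777.8 / 1837.8 ≈ 1451.0 mm ≈ 1.45 m.

1.45 m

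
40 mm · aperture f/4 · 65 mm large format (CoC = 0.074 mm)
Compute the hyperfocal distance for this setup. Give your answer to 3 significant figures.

Hyperfocal distance H = f²/(N·c) + f = 40²/(4 × 0.074) + 40 = 1600/0.296 + 40 ≈ 5445.4 mm ≈ 5.45 m.

5.45 m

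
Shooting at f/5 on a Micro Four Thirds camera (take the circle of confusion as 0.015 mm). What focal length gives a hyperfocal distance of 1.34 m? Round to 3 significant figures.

9.99 mm

From H = f²/(N·c) + f, with f ≪ H: f ≈ √(H·N·c) = √(1340 × 5 × 0.015) = √100.50 ≈ 10.02 mm.
Exact: f² + N·c·f − N·c·H = 0 ⇒ f = (−N·c + √((N·c)² + 4·N·c·H))/2 = (−0.075 + √402.01)/2 ≈ 9.9875 mm ≈ 9.99 mm.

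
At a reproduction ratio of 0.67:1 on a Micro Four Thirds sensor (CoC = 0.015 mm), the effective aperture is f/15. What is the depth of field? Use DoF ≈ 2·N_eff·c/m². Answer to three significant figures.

1.00 mm

At magnification m, DoF ≈ 2·N_eff·c/m² = 2 × 15 × 0.015 / 0.67² = 0.45 / 0.4489 ≈ 1 mm.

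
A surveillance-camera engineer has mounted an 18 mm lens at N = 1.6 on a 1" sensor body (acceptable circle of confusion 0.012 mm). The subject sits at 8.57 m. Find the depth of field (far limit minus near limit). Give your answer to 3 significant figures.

11.7 m

Hyperfocal distance H = f²/(N·c) + f = 18²/(1.6 × 0.012) + 18 = 324/0.0192 + 18 ≈ 16893.0 mm ≈ 16.89 m.
Near limit Dn = s·(H − f)/(H + s − 2f) = 8570 × (16893.0 − 18) / (16893.0 + 8570 − 2 × 18) = 8570 × 16875.0 / 25427.0 ≈ 5688 mm.
Far limit Df = s·(H − f)/(H − s) = 8570 × (16893.0 − 18) / (16893.0 − 8570) = 8570 × 16875.0 / 8323.0 ≈ 17376 mm.
Depth of field = Df − Dn = 17376 − 5688 ≈ 11688 mm ≈ 11.7 m.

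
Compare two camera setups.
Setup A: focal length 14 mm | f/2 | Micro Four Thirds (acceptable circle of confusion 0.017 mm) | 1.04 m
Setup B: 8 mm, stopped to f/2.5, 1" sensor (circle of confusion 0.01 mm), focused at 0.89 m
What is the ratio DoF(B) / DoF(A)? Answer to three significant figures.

Setup A: H = 14²/(2×0.017) + 14 ≈ 5778.7 mm; DoF = Df − Dn = 1265.18 − 882.87 ≈ 382.31 mm.
Setup B: H = 8²/(2.5×0.01) + 8 ≈ 2568.0 mm; DoF = Df − Dn = 1357.81 − 661.94 ≈ 695.87 mm.
Ratio = 695.87 / 382.31 ≈ 1.82.

1.82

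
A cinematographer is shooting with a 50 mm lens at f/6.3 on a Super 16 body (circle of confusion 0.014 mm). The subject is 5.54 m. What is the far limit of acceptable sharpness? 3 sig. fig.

Hyperfocal distance H = f²/(N·c) + f = 50²/(6.3 × 0.014) + 50 = 2500/0.0882 + 50 ≈ 28394.7 mm ≈ 28.39 m.
Far limit Df = s·(H − f)/(H − s) = 5540 × (28394.7 − 50) / (28394.7 − 5540) = 5540 × 28344.7 / 22854.7 ≈ 6870.8 mm ≈ 6.87 m.

6.87 m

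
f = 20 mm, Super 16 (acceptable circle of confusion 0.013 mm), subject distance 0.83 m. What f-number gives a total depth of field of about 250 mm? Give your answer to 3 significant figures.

f/5.60

Write h = H − f = f²/(N·c). The thin-lens limits are Dn = s·h/(h + (s−f)) and Df = s·h/(h − (s−f)), so DoF = Df − Dn = 2·s·(s−f)·h / (h² − (s−f)²).
That is a quadratic in h: DoF·h² − 2·s·(s−f)·h − DoF·(s−f)² = 0 ⇒ h = (s−f)·(s + √(s² + DoF²)) / DoF = 810 × (830 + √(830² + 250²)) / 250 = 810 × (830 + 866.833) / 250 ≈ 5497.7 mm.
Then N = f²/(c·h) = 20² / (0.013 × 5497.7) = 400 / 71.471 ≈ 5.60.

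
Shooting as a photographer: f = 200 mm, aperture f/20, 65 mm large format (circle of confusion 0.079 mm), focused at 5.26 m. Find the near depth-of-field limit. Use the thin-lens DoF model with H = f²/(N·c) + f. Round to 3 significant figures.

Hyperfocal distance H = f²/(N·c) + f = 200²/(20 × 0.079) + 200 = 40000/1.58 + 200 ≈ 25516.5 mm ≈ 25.52 m.
Near limit Dn = s·(H − f)/(H + s − 2f) = 5260 × (25516.5 − 200) / (25516.5 + 5260 − 2 × 200) = 5260 × 25316.5 / 30376.5 ≈ 4383.8 mm ≈ 4.38 m.

4.38 m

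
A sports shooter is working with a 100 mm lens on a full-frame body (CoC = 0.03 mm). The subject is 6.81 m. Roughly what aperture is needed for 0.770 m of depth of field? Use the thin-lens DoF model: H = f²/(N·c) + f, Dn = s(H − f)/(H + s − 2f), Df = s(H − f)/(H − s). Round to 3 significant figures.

Write h = H − f = f²/(N·c). The thin-lens limits are Dn = s·h/(h + (s−f)) and Df = s·h/(h − (s−f)), so DoF = Df − Dn = 2·s·(s−f)·h / (h² − (s−f)²).
That is a quadratic in h: DoF·h² − 2·s·(s−f)·h − DoF·(s−f)² = 0 ⇒ h = (s−f)·(s + √(s² + DoF²)) / DoF = 6710 × (6810 + √(6810² + 770²)) / 770 = 6710 × (6810 + 6853.39) / 770 ≈ 119067 mm.
Then N = f²/(c·h) = 100² / (0.03 × 119067) = 10000 / 3572.0 ≈ 2.80.

f/2.80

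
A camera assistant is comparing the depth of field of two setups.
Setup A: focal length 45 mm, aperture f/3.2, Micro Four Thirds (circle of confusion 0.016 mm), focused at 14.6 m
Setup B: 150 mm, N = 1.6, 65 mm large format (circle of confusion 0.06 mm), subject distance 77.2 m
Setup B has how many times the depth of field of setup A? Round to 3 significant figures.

4.58

Setup A: H = 45²/(3.2×0.016) + 45 ≈ 39595.8 mm; DoF = Df − Dn = 23102 − 10672 ≈ 12430 mm.
Setup B: H = 150²/(1.6×0.06) + 150 ≈ 234525.0 mm; DoF = Df − Dn = 115009 − 58100 ≈ 56909 mm.
Ratio = 56909 / 12430 ≈ 4.58.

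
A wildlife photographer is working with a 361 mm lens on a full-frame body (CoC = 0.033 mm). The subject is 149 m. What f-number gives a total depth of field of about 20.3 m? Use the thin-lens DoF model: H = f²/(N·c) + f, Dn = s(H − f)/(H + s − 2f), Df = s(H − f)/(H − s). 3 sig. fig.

Write h = H − f = f²/(N·c). The thin-lens limits are Dn = s·h/(h + (s−f)) and Df = s·h/(h − (s−f)), so DoF = Df − Dn = 2·s·(s−f)·h / (h² − (s−f)²).
That is a quadratic in h: DoF·h² − 2·s·(s−f)·h − DoF·(s−f)² = 0 ⇒ h = (s−f)·(s + √(s² + DoF²)) / DoF = 148639 × (149000 + √(149000² + 20300²)) / 20300 = 148639 × (149000 + 150376) / 20300 ≈ 2192070 mm.
Then N = f²/(c·h) = 361² / (0.033 × 2192070) = 130321 / 72338 ≈ 1.80.

f/1.80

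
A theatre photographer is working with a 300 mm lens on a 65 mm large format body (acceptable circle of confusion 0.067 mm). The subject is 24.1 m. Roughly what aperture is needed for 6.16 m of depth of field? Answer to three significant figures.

Write h = H − f = f²/(N·c). The thin-lens limits are Dn = s·h/(h + (s−f)) and Df = s·h/(h − (s−f)), so DoF = Df − Dn = 2·s·(s−f)·h / (h² − (s−f)²).
That is a quadratic in h: DoF·h² − 2·s·(s−f)·h − DoF·(s−f)² = 0 ⇒ h = (s−f)·(s + √(s² + DoF²)) / DoF = 23800 × (24100 + √(24100² + 6160²)) / 6160 = 23800 × (24100 + 24874.8) / 6160 ≈ 189221 mm.
Then N = f²/(c·h) = 300² / (0.067 × 189221) = 90000 / 12678 ≈ 7.10.

f/7.10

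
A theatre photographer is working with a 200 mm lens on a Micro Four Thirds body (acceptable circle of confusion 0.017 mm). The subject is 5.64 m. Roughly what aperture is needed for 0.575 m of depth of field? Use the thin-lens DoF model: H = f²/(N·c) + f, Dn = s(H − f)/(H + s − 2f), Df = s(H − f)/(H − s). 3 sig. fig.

f/22

Write h = H − f = f²/(N·c). The thin-lens limits are Dn = s·h/(h + (s−f)) and Df = s·h/(h − (s−f)), so DoF = Df − Dn = 2·s·(s−f)·h / (h² − (s−f)²).
That is a quadratic in h: DoF·h² − 2·s·(s−f)·h − DoF·(s−f)² = 0 ⇒ h = (s−f)·(s + √(s² + DoF²)) / DoF = 5440 × (5640 + √(5640² + 575²)) / 575 = 5440 × (5640 + 5669.23) / 575 ≈ 106995 mm.
Then N = f²/(c·h) = 200² / (0.017 × 106995) = 40000 / 1818.9 ≈ 22.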